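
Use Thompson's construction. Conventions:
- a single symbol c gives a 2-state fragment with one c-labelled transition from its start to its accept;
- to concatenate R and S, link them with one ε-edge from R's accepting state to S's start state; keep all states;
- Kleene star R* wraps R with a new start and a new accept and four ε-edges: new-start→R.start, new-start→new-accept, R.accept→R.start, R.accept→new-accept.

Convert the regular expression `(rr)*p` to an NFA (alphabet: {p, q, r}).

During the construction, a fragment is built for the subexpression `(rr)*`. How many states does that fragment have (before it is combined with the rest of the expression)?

Fragment for `(rr)*`:
Each of the 2 symbol leaves contributes a 2-state fragment.
  rr = 4 states
  (rr)* = 6 states

6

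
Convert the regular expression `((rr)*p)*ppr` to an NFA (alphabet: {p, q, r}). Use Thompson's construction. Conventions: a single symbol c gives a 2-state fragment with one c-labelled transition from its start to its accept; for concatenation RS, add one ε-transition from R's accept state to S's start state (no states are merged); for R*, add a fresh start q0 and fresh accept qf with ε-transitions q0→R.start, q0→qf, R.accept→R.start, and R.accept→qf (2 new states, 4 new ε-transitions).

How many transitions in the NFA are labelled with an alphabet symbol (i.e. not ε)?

6

Per subexpression:
Each of the 6 symbol leaves contributes exactly 1 symbol transition.
  rr : 2 symbol transitions
  (rr)* : 2 symbol transitions
  (rr)*p : 3 symbol transitions
  ((rr)*p)* : 3 symbol transitions
  ((rr)*p)*ppr : 6 symbol transitions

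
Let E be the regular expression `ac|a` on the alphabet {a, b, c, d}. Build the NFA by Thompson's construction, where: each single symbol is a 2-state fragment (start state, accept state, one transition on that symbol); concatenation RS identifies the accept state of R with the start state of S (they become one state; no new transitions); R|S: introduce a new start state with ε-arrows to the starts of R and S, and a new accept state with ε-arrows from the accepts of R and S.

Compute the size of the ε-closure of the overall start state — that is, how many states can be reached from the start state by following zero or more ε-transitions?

3

Compute the ε-closure size of each fragment's start state recursively; a symbol fragment's start has no outgoing ε-edge, so its closure is just itself (size 1).
  ac — |closure| equals the left operand's closure size = 1 (its accept is not ε-reachable, so the closure stops there)
  ac|a — |closure| = 1 + 1 + 1 = 3 (the new accept is not ε-reachable since no branch accepts ε)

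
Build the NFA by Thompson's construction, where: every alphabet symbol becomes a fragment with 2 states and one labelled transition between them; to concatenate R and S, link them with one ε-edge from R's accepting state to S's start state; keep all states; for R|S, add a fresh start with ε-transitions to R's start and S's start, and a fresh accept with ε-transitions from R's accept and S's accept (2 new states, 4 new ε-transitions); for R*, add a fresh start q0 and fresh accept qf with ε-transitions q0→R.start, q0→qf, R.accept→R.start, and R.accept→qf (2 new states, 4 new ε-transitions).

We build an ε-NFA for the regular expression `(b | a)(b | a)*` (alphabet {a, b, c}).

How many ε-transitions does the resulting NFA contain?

Per subexpression:
Each of the 4 symbol leaves contributes 0 ε-transitions.
  b | a → 4 ε-transitions
  b | a → 4 ε-transitions
  (b | a)* → 8 ε-transitions
  (b | a)(b | a)* → 13 ε-transitions

13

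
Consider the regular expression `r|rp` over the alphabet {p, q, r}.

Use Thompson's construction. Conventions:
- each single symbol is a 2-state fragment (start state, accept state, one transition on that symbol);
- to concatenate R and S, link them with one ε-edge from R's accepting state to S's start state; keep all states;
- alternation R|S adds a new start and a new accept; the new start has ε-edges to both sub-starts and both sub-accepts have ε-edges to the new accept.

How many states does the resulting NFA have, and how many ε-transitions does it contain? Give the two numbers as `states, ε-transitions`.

8, 5

Building bottom-up:
Each of the 3 symbol leaves contributes 2 states and 0 ε-transitions.
  rp : 4 states, 1 ε-transition
  r|rp : 8 states, 5 ε-transitions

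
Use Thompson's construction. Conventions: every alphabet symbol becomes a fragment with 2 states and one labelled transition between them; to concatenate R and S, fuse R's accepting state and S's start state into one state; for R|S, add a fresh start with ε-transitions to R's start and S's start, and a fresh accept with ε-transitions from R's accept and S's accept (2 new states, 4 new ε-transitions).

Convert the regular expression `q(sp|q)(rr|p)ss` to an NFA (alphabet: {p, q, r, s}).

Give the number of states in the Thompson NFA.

Recursing over subexpressions:
Each of the 9 symbol leaves contributes a 2-state fragment.
  sp = 3 states
  sp|q = 7 states
  rr = 3 states
  rr|p = 7 states
  q(sp|q)(rr|p)ss = 16 states

16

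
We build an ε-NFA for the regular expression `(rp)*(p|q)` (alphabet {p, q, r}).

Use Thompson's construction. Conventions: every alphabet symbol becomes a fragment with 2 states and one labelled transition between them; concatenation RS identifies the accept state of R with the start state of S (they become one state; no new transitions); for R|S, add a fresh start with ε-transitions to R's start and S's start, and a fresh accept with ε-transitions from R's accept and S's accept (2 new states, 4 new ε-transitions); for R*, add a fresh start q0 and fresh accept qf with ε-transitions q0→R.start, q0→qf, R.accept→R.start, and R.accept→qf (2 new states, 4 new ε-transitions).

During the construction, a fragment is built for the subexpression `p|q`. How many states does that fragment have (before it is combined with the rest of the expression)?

Fragment for `p|q`:
Each of the 2 symbol leaves contributes a 2-state fragment.
  p|q — 6 states

6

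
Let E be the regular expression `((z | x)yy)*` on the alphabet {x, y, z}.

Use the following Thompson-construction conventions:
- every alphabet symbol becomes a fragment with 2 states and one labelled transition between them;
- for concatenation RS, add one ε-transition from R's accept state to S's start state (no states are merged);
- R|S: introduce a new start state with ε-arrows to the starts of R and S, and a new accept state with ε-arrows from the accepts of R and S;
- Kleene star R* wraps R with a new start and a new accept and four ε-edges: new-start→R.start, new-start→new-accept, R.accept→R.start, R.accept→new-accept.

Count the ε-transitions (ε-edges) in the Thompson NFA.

By structural recursion:
Each of the 4 symbol leaves contributes 0 ε-transitions.
  z | x — 4 ε-transitions
  (z | x)yy — 6 ε-transitions
  ((z | x)yy)* — 10 ε-transitions

10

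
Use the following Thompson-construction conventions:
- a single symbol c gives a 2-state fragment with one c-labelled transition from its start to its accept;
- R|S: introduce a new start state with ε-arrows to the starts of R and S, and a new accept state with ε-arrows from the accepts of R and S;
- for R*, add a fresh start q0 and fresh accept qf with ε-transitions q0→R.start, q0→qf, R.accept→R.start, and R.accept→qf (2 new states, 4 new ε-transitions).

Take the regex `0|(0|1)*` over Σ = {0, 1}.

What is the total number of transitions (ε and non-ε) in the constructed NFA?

Building bottom-up:
Each of the 3 symbol leaves contributes 1 transition (1 symbol, 0 ε).
  0|1 = 6 transitions (2 symbol, 4 ε)
  (0|1)* = 10 transitions (2 symbol, 8 ε)
  0|(0|1)* = 15 transitions (3 symbol, 12 ε)

15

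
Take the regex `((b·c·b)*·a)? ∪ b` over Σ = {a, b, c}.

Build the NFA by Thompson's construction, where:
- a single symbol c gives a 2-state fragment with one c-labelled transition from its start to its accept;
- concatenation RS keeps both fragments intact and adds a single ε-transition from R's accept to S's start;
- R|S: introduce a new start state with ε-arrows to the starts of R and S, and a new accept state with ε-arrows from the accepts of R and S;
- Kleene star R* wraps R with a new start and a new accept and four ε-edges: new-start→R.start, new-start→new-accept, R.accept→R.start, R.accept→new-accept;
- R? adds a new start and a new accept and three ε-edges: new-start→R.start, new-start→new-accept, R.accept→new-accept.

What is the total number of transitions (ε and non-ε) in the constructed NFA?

Per subexpression:
Each of the 5 symbol leaves contributes 1 transition (1 symbol, 0 ε).
  b·c·b → 5 transitions (3 symbol, 2 ε)
  (b·c·b)* → 9 transitions (3 symbol, 6 ε)
  (b·c·b)*·a → 11 transitions (4 symbol, 7 ε)
  ((b·c·b)*·a)? → 14 transitions (4 symbol, 10 ε)
  ((b·c·b)*·a)? ∪ b → 19 transitions (5 symbol, 14 ε)

19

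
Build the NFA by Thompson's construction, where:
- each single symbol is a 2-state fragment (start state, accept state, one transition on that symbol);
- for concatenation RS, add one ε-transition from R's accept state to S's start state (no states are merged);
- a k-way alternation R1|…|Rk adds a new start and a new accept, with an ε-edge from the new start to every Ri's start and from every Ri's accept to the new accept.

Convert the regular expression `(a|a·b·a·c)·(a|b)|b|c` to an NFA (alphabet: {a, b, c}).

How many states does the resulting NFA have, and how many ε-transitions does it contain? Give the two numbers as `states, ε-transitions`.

24, 18

By structural recursion:
Each of the 9 symbol leaves contributes 2 states and 0 ε-transitions.
  a·b·a·c — 8 states, 3 ε-transitions
  a|a·b·a·c — 12 states, 7 ε-transitions
  a|b — 6 states, 4 ε-transitions
  (a|a·b·a·c)·(a|b) — 18 states, 12 ε-transitions
  (a|a·b·a·c)·(a|b)|b|c — 24 states, 18 ε-transitions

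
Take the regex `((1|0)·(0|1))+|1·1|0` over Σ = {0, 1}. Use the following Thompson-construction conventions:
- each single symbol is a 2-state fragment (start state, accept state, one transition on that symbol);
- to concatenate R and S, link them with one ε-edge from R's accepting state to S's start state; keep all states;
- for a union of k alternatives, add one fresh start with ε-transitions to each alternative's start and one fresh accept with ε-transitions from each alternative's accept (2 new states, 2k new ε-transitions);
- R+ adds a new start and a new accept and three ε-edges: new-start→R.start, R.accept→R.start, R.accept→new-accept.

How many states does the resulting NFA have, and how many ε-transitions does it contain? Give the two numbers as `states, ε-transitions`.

22, 19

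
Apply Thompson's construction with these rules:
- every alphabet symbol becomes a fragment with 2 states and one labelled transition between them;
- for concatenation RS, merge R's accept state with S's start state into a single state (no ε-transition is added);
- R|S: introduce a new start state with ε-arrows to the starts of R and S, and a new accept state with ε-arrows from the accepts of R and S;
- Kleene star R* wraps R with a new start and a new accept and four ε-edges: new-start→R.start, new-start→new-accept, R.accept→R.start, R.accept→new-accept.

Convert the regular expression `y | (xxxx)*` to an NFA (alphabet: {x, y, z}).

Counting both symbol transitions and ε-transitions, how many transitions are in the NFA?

13

Bottom-up over the parse tree:
Each of the 5 symbol leaves contributes 1 transition (1 symbol, 0 ε).
  xxxx = 4 transitions (4 symbol, 0 ε)
  (xxxx)* = 8 transitions (4 symbol, 4 ε)
  y | (xxxx)* = 13 transitions (5 symbol, 8 ε)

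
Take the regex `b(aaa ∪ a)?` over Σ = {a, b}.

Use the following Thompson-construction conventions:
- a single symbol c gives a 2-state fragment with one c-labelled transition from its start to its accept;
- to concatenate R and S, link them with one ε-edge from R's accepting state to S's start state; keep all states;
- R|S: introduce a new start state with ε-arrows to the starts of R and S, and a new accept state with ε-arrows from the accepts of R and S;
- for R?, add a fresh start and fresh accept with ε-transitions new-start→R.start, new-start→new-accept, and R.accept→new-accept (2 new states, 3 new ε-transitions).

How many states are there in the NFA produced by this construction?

Recursing over subexpressions:
Each of the 5 symbol leaves contributes a 2-state fragment.
  aaa : 6 states
  aaa ∪ a : 10 states
  (aaa ∪ a)? : 12 states
  b(aaa ∪ a)? : 14 states

14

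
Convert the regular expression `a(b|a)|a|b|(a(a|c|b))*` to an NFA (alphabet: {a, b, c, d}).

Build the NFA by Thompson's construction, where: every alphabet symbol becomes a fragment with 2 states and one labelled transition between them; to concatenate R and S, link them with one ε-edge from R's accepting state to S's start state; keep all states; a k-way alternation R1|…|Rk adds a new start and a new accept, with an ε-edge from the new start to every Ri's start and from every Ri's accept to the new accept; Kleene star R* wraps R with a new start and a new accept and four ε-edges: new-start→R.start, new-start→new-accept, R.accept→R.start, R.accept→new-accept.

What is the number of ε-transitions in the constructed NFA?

Building bottom-up:
Each of the 9 symbol leaves contributes 0 ε-transitions.
  b|a : 4 ε-transitions
  a(b|a) : 5 ε-transitions
  a|c|b : 6 ε-transitions
  a(a|c|b) : 7 ε-transitions
  (a(a|c|b))* : 11 ε-transitions
  a(b|a)|a|b|(a(a|c|b))* : 24 ε-transitions

24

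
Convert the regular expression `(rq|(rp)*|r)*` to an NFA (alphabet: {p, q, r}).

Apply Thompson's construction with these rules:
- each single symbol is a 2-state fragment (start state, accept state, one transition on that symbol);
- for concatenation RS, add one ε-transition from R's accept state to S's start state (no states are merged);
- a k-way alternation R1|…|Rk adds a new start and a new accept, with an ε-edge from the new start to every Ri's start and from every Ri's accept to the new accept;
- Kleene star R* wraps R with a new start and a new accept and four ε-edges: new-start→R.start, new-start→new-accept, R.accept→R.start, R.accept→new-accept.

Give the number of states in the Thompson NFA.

Building bottom-up:
Each of the 5 symbol leaves contributes a 2-state fragment.
  rq : 4 states
  rp : 4 states
  (rp)* : 6 states
  rq|(rp)*|r : 14 states
  (rq|(rp)*|r)* : 16 states

16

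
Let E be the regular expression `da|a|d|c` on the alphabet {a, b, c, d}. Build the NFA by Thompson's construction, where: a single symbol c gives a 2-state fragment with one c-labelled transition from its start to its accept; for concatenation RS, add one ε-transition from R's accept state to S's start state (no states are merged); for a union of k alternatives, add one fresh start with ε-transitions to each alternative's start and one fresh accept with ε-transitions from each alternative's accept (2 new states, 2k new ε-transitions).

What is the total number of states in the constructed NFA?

By structural recursion:
Each of the 5 symbol leaves contributes a 2-state fragment.
  da → 4 states
  da|a|d|c → 12 states

12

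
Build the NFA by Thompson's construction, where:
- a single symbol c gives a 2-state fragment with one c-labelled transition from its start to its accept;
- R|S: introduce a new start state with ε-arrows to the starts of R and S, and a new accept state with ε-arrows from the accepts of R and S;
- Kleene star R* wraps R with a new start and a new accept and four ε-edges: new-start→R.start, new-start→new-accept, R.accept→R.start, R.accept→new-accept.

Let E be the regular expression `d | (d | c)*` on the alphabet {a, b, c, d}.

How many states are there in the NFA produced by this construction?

12

Recursing over subexpressions:
Each of the 3 symbol leaves contributes a 2-state fragment.
  d | c — 6 states
  (d | c)* — 8 states
  d | (d | c)* — 12 states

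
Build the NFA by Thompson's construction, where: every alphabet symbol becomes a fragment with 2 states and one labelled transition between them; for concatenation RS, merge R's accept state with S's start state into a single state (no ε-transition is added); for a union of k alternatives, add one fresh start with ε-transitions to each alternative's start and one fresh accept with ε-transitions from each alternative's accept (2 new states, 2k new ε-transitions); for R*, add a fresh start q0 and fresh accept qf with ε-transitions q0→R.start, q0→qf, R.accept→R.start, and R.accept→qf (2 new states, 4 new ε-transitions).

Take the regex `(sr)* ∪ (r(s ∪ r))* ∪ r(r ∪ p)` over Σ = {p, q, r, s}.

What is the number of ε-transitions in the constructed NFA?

Recursing over subexpressions:
Each of the 8 symbol leaves contributes 0 ε-transitions.
  sr → 0 ε-transitions
  (sr)* → 4 ε-transitions
  s ∪ r → 4 ε-transitions
  r(s ∪ r) → 4 ε-transitions
  (r(s ∪ r))* → 8 ε-transitions
  r ∪ p → 4 ε-transitions
  r(r ∪ p) → 4 ε-transitions
  (sr)* ∪ (r(s ∪ r))* ∪ r(r ∪ p) → 22 ε-transitions

22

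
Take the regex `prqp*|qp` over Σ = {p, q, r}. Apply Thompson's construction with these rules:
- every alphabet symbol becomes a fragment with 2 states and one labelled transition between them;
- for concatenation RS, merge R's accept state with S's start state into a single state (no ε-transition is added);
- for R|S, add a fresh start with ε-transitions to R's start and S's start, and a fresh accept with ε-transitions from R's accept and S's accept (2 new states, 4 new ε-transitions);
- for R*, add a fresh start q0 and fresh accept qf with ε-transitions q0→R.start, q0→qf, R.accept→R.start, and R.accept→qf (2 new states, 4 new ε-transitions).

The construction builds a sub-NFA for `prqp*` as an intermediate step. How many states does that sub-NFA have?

7

Fragment for `prqp*`:
Each of the 4 symbol leaves contributes a 2-state fragment.
  p* = 4 states
  prqp* = 7 states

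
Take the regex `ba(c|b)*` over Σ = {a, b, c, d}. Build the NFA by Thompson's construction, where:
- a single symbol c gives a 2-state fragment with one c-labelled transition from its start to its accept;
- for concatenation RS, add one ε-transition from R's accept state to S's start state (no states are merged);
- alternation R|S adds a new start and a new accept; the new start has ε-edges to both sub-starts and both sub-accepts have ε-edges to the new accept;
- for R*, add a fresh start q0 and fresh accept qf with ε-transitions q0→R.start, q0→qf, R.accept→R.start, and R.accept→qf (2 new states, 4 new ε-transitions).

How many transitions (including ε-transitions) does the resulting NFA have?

Recursing over subexpressions:
Each of the 4 symbol leaves contributes 1 transition (1 symbol, 0 ε).
  c|b → 6 transitions (2 symbol, 4 ε)
  (c|b)* → 10 transitions (2 symbol, 8 ε)
  ba(c|b)* → 14 transitions (4 symbol, 10 ε)

14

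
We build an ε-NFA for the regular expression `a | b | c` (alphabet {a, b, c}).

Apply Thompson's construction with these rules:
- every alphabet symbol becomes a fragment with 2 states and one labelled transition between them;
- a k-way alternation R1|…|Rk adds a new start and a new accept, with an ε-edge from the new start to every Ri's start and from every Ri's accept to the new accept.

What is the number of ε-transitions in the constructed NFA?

Bottom-up over the parse tree:
Each of the 3 symbol leaves contributes 0 ε-transitions.
  a | b | c : 6 ε-transitions

6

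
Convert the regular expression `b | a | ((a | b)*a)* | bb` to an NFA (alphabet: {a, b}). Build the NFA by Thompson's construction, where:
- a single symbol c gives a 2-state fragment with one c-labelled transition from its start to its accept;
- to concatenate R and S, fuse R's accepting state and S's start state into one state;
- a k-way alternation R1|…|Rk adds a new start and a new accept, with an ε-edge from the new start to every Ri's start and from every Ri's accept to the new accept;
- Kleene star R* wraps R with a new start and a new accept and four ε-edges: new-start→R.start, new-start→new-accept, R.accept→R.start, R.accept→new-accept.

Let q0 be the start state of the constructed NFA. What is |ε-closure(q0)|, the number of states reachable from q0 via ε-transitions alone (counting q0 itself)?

12

Let C(F) = |ε-closure(F.start)| within fragment F, and note whether F accepts ε. Symbol fragments have C = 1 and do not accept ε. Then:
  a | b : |ε-closure| = 1 + 1 + 1 = 3 (the new accept is not ε-reachable since no branch accepts ε)
  (a | b)* : the star's fresh start ε-reaches both the body's start and the fresh accept: |ε-closure| = 2 + 3 = 5
  (a | b)*a : |ε-closure| = 5 + (1−1) = 5 (closure spills across the concat boundary because the left factor accepts ε)
  ((a | b)*a)* : |ε-closure| = 1 (new start) + 5 (body) + 1 (new accept) = 7
  bb : |ε-closure| equals the left operand's closure size = 1 (its accept is not ε-reachable, so the closure stops there)
  b | a | ((a | b)*a)* | bb : |ε-closure| = 1 (new start) + (1 + 1 + 7 + 1) + 1 (new accept, since some branch ε-reaches its own accept) = 12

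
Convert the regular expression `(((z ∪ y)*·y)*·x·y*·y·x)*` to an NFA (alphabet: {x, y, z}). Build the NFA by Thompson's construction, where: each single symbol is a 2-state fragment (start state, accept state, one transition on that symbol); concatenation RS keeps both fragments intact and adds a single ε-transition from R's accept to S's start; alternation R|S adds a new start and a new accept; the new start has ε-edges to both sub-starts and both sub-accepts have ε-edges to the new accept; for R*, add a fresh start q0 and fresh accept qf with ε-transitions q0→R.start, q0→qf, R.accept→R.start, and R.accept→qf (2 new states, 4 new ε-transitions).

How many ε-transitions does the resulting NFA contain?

25

Bottom-up over the parse tree:
Each of the 7 symbol leaves contributes 0 ε-transitions.
  z ∪ y : 4 ε-transitions
  (z ∪ y)* : 8 ε-transitions
  (z ∪ y)*·y : 9 ε-transitions
  ((z ∪ y)*·y)* : 13 ε-transitions
  y* : 4 ε-transitions
  ((z ∪ y)*·y)*·x·y*·y·x : 21 ε-transitions
  (((z ∪ y)*·y)*·x·y*·y·x)* : 25 ε-transitions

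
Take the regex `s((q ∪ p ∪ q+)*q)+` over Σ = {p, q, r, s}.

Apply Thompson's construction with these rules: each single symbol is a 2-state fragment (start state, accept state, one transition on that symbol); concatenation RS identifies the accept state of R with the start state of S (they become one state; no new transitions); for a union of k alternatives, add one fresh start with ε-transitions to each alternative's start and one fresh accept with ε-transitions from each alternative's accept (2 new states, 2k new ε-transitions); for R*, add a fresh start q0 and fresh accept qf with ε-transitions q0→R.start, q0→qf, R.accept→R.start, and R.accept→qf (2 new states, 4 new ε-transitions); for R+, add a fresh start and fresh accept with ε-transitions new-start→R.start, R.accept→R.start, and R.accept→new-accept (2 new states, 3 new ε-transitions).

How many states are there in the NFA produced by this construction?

16

Building bottom-up:
Each of the 5 symbol leaves contributes a 2-state fragment.
  q+ : 4 states
  q ∪ p ∪ q+ : 10 states
  (q ∪ p ∪ q+)* : 12 states
  (q ∪ p ∪ q+)*q : 13 states
  ((q ∪ p ∪ q+)*q)+ : 15 states
  s((q ∪ p ∪ q+)*q)+ : 16 states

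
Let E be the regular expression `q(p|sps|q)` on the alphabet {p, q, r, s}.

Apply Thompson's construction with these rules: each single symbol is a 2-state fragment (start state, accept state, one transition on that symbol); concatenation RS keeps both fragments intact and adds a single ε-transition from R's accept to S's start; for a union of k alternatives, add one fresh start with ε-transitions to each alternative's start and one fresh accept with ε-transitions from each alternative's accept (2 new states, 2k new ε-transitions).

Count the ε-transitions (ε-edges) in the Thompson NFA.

Bottom-up over the parse tree:
Each of the 6 symbol leaves contributes 0 ε-transitions.
  sps — 2 ε-transitions
  p|sps|q — 8 ε-transitions
  q(p|sps|q) — 9 ε-transitions

9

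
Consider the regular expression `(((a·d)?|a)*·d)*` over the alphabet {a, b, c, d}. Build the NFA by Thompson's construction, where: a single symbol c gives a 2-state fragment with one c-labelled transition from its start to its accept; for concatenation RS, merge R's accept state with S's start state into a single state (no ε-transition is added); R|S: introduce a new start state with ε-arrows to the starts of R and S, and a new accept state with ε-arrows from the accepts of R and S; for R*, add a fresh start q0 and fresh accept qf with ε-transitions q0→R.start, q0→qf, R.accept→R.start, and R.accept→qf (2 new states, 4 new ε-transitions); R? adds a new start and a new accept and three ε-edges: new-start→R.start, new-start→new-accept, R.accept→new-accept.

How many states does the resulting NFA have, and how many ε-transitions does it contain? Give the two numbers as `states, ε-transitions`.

14, 15

Per subexpression:
Each of the 4 symbol leaves contributes 2 states and 0 ε-transitions.
  a·d = 3 states, 0 ε-transitions
  (a·d)? = 5 states, 3 ε-transitions
  (a·d)?|a = 9 states, 7 ε-transitions
  ((a·d)?|a)* = 11 states, 11 ε-transitions
  ((a·d)?|a)*·d = 12 states, 11 ε-transitions
  (((a·d)?|a)*·d)* = 14 states, 15 ε-transitions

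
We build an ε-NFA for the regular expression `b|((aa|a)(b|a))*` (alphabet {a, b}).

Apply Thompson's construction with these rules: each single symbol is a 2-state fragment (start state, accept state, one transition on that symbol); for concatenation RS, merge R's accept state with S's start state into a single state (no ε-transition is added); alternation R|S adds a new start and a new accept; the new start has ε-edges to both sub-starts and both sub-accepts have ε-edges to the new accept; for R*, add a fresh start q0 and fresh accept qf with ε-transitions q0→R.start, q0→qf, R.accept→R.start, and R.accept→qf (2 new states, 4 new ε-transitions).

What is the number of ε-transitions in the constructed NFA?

Per subexpression:
Each of the 6 symbol leaves contributes 0 ε-transitions.
  aa — 0 ε-transitions
  aa|a — 4 ε-transitions
  b|a — 4 ε-transitions
  (aa|a)(b|a) — 8 ε-transitions
  ((aa|a)(b|a))* — 12 ε-transitions
  b|((aa|a)(b|a))* — 16 ε-transitions

16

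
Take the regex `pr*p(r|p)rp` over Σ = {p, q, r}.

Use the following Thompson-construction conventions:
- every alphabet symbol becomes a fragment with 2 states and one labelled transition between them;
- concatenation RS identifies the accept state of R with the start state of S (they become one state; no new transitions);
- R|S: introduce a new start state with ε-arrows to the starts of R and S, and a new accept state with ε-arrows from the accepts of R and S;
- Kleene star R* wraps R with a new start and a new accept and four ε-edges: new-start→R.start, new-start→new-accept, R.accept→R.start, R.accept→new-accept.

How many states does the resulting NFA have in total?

13

Recursing over subexpressions:
Each of the 7 symbol leaves contributes a 2-state fragment.
  r* — 4 states
  r|p — 6 states
  pr*p(r|p)rp — 13 states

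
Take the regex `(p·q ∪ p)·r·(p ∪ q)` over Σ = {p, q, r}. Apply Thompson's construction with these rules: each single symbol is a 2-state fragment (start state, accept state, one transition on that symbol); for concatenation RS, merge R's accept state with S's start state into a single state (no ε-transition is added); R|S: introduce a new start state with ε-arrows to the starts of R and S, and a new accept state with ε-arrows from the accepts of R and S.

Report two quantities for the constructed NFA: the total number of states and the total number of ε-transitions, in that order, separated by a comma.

13, 8

Per subexpression:
Each of the 6 symbol leaves contributes 2 states and 0 ε-transitions.
  p·q : 3 states, 0 ε-transitions
  p·q ∪ p : 7 states, 4 ε-transitions
  p ∪ q : 6 states, 4 ε-transitions
  (p·q ∪ p)·r·(p ∪ q) : 13 states, 8 ε-transitions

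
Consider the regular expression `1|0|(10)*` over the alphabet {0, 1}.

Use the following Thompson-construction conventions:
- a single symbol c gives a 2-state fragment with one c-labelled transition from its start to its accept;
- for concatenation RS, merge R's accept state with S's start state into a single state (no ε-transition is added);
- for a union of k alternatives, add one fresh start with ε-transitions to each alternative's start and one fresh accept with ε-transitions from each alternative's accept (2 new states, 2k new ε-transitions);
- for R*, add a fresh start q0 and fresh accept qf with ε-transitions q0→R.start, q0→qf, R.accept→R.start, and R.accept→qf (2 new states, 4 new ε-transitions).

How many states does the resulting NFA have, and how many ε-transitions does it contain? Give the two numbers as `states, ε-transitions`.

11, 10

Recursing over subexpressions:
Each of the 4 symbol leaves contributes 2 states and 0 ε-transitions.
  10 = 3 states, 0 ε-transitions
  (10)* = 5 states, 4 ε-transitions
  1|0|(10)* = 11 states, 10 ε-transitions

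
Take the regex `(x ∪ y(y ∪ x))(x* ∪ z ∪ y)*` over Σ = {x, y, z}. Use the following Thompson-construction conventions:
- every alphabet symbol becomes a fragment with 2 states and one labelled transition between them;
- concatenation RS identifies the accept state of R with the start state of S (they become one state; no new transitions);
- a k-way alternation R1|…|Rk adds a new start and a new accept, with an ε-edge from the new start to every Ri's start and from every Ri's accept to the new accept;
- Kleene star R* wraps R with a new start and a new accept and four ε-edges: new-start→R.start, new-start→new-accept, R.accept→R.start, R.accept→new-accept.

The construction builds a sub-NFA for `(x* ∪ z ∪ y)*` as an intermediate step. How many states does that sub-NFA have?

Fragment for `(x* ∪ z ∪ y)*`:
Each of the 3 symbol leaves contributes a 2-state fragment.
  x* : 4 states
  x* ∪ z ∪ y : 10 states
  (x* ∪ z ∪ y)* : 12 states

12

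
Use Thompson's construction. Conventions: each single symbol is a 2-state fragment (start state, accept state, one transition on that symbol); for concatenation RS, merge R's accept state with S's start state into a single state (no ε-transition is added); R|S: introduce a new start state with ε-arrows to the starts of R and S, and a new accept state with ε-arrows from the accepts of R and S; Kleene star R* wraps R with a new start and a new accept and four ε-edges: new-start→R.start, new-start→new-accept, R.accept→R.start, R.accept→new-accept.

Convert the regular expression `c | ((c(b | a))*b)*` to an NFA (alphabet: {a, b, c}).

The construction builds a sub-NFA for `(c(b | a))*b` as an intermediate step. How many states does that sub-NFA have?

10

Fragment for `(c(b | a))*b`:
Each of the 4 symbol leaves contributes a 2-state fragment.
  b | a → 6 states
  c(b | a) → 7 states
  (c(b | a))* → 9 states
  (c(b | a))*b → 10 states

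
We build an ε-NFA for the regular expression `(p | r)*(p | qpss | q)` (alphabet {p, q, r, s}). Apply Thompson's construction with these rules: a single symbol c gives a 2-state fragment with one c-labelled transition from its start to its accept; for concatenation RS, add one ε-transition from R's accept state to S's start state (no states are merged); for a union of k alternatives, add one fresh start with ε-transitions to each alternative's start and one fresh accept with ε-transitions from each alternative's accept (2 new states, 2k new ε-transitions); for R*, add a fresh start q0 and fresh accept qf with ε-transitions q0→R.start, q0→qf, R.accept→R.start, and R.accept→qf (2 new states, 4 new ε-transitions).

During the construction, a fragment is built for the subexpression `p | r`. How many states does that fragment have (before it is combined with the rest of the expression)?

Fragment for `p | r`:
Each of the 2 symbol leaves contributes a 2-state fragment.
  p | r — 6 states

6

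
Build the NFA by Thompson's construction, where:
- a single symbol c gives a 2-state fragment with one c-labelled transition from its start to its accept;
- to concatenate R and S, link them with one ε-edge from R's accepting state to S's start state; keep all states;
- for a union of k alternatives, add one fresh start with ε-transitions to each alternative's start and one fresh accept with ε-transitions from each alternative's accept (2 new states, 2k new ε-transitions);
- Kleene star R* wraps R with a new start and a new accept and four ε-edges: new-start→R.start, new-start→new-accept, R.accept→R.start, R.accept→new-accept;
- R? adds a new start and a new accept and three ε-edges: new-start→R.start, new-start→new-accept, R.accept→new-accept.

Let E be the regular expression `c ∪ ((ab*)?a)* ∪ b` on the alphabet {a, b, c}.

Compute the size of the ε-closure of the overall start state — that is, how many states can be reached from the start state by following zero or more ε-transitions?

10

Let C(F) = |ε-closure(F.start)| within fragment F, and note whether F accepts ε. Symbol fragments have C = 1 and do not accept ε. Then:
  b* : C = 1 (new start) + 1 (body) + 1 (new accept) = 3
  ab* : same as the first factor's closure: C = 1
  (ab*)? : C = 1 (new start) + 1 (body) + 1 (new accept, via ε) = 3
  (ab*)?a : the left operand accepts ε, so the closure extends into the next operand (via the concat ε-link); C = 3 + 1 = 4
  ((ab*)?a)* : new start has ε-edges to the inner start and to the new accept, so C = 2 + 4 = 6
  c ∪ ((ab*)?a)* ∪ b : new start ε-reaches every alternative's start; at least one alternative accepts ε, so the union's new accept is reached too: C = 1 + 1 + 6 + 1 + 1 = 10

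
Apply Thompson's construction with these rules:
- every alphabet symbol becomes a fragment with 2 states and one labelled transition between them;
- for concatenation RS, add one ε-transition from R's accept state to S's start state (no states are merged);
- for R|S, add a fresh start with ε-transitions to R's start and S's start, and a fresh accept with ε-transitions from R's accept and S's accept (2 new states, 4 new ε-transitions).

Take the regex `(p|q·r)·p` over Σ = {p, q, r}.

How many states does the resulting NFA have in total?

Building bottom-up:
Each of the 4 symbol leaves contributes a 2-state fragment.
  q·r = 4 states
  p|q·r = 8 states
  (p|q·r)·p = 10 states

10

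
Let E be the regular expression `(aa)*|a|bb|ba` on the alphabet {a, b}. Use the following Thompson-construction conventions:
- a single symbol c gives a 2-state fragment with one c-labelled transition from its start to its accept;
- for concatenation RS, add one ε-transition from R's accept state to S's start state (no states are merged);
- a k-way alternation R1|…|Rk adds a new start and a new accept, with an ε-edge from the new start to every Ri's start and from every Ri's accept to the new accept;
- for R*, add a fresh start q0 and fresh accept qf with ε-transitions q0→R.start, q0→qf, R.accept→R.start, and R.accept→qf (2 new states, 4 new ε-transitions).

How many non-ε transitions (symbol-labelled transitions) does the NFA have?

7

Recursing over subexpressions:
Each of the 7 symbol leaves contributes exactly 1 symbol transition.
  aa = 2 symbol transitions
  (aa)* = 2 symbol transitions
  bb = 2 symbol transitions
  ba = 2 symbol transitions
  (aa)*|a|bb|ba = 7 symbol transitions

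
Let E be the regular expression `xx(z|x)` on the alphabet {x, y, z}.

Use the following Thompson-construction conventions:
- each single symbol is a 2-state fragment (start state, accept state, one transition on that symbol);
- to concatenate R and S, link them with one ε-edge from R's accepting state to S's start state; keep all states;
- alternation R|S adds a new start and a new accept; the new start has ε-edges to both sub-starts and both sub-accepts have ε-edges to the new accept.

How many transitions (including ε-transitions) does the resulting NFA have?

10

Per subexpression:
Each of the 4 symbol leaves contributes 1 transition (1 symbol, 0 ε).
  z|x → 6 transitions (2 symbol, 4 ε)
  xx(z|x) → 10 transitions (4 symbol, 6 ε)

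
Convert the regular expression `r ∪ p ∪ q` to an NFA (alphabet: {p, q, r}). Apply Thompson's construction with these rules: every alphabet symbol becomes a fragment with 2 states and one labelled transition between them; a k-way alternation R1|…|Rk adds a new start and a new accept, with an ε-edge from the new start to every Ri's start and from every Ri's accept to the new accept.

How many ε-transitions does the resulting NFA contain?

6

By structural recursion:
Each of the 3 symbol leaves contributes 0 ε-transitions.
  r ∪ p ∪ q → 6 ε-transitions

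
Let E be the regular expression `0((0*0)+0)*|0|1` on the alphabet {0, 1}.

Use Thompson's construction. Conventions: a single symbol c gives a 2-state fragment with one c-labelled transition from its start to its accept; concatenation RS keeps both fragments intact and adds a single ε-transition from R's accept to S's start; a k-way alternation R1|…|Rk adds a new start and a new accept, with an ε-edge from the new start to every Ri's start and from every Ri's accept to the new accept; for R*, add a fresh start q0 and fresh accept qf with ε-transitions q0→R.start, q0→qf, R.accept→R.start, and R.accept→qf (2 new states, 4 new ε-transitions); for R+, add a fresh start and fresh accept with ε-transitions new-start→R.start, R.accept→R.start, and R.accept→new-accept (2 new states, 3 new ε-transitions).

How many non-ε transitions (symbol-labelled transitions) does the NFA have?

6

Per subexpression:
Each of the 6 symbol leaves contributes exactly 1 symbol transition.
  0* → 1 symbol transition
  0*0 → 2 symbol transitions
  (0*0)+ → 2 symbol transitions
  (0*0)+0 → 3 symbol transitions
  ((0*0)+0)* → 3 symbol transitions
  0((0*0)+0)* → 4 symbol transitions
  0((0*0)+0)*|0|1 → 6 symbol transitions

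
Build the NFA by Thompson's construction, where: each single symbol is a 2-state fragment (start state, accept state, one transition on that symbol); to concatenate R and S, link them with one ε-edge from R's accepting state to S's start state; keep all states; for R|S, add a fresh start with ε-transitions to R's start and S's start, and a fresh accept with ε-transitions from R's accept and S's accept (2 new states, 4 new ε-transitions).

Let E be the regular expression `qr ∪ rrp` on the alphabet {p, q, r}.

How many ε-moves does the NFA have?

7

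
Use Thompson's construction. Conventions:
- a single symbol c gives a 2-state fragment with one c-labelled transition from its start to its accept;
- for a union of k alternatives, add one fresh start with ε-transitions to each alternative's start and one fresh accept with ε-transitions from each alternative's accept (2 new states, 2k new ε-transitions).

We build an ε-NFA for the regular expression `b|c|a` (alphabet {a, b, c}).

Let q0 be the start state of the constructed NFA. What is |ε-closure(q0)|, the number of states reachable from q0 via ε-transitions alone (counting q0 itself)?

4

Work bottom-up. For each fragment F, track |ε-closure(F.start)| and whether F's accept lies in that closure (i.e. whether F accepts ε). A single-symbol fragment has closure size 1 and does not accept ε.
  b|c|a — C = 1 + 1 + 1 + 1 = 4 (the new accept is not ε-reachable since no branch accepts ε)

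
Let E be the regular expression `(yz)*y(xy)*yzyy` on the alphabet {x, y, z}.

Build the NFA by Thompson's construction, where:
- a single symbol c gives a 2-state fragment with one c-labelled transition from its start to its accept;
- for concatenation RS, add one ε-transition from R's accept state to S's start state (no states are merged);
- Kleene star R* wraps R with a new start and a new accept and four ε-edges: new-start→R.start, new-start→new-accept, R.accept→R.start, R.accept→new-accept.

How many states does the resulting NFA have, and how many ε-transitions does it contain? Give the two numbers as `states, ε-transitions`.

Bottom-up over the parse tree:
Each of the 9 symbol leaves contributes 2 states and 0 ε-transitions.
  yz : 4 states, 1 ε-transition
  (yz)* : 6 states, 5 ε-transitions
  xy : 4 states, 1 ε-transition
  (xy)* : 6 states, 5 ε-transitions
  (yz)*y(xy)*yzyy : 22 states, 16 ε-transitions

22, 16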